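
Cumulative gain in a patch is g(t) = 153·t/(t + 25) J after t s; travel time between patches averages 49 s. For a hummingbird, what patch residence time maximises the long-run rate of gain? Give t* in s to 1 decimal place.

By the marginal value theorem, leave when the instantaneous gain rate g'(t) equals the habitat-wide average g(t)/(T + t).
g'(t) = 153·25/(t + 25)². Setting 153·25/(t+25)² = 153t/[(t+25)(49+t)] gives 25(49+t) = t(t+25), so t² = 25×49 = 1225.
t* = √1225 = 35 s.

35.0 s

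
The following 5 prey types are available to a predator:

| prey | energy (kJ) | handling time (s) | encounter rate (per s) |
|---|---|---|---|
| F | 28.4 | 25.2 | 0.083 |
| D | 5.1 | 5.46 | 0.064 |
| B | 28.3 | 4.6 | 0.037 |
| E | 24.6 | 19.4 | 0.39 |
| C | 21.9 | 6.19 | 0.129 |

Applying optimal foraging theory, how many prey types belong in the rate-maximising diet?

2

E/h in descending order: B 6.15, C 3.54, E 1.27, F 1.13, D 0.934 kJ/s. The optimal diet is the largest prefix of this list for which every included type satisfies E_i/h_i > R on the types above it.
Rate on top 1: 0.8948. C: 3.54 > 0.8948 → include.
Rate on top 2: 1.967. E: 1.27 < 1.967 → exclude; stop.
Optimal diet: B, C — 2 of 5 types.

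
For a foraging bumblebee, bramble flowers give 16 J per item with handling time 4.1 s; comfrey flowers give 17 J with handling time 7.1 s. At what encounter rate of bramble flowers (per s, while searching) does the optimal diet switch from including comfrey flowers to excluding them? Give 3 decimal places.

The zero-one rule: include comfrey flowers iff E₂/h₂ > λE₁/(1+λh₁). Equality gives the switch point.
λE₁h₂ = E₂ + λE₂h₁ ⇒ λ = E₂/(E₁h₂ − E₂h₁) = 17/(113.6 − 69.7) = 0.3872 per s.

0.387 per s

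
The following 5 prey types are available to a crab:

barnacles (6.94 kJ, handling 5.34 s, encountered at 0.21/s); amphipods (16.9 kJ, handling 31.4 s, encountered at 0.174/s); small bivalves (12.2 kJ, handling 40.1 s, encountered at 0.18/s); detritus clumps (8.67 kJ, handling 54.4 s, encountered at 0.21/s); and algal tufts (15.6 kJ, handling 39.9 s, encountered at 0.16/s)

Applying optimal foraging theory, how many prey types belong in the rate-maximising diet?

1

Rank by E/h (kJ/s): barnacles 1.3, amphipods 0.538, algal tufts 0.391, small bivalves 0.304, detritus clumps 0.159. Include each in turn until the next type's E/h falls below the running intake rate.
Rate on top 1: 0.687. amphipods: 0.538 < 0.687 → exclude; stop.
Optimal diet: barnacles — 1 of 5 types.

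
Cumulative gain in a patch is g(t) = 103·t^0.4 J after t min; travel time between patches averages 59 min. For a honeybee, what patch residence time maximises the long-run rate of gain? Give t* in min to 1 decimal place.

Optimal t* satisfies g'(t*) = g(t*)/(T + t*).
g'(t) = 0.4·103·t^-0.6. Setting 0.4·103·t^-0.6 = 103·t^0.4/(59+t) gives 0.4(59+t) = t, so 0.60·t = 0.4×59.
t* = 0.4×59/0.60 = 39.33 min.

39.3 min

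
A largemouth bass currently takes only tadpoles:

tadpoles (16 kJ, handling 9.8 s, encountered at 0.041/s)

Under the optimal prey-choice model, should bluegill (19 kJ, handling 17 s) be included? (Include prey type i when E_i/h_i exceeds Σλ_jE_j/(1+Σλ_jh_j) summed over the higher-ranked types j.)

On tadpoles alone, R = ΣλE/(1+Σλh) = 0.656/1.402 = 0.468 kJ/s.
bluegill: E/h = 19/17 = 1.118 kJ/s.
Since 1.118 > R, including bluegill increases the long-run rate.

Yes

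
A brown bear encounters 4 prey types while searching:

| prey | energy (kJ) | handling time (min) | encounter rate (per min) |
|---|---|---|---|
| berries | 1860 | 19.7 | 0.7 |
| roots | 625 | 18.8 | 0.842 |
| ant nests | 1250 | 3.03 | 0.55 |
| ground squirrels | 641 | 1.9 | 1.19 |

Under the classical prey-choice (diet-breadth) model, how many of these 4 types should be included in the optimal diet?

Profitabilities (E/h, kJ/min): ant nests 413, ground squirrels 337, berries 94.4, roots 33.2. Add prey in this order while the next type's profitability exceeds the intake rate on those already taken.
Rate on top 1: 257.8. ground squirrels: 337 > 257.8 → include.
Rate on top 2: 294.3. berries: 94.4 < 294.3 → exclude; stop.
Optimal diet: ant nests, ground squirrels — 2 of 4 types.

2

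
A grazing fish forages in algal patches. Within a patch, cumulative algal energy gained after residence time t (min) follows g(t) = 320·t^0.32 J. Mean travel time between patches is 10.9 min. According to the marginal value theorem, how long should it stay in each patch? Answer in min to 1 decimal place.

Optimal t* satisfies g'(t*) = g(t*)/(T + t*).
g'(t) = 0.32·320·t^-0.68. Setting 0.32·320·t^-0.68 = 320·t^0.32/(10.9+t) gives 0.32(10.9+t) = t, so 0.68·t = 0.32×10.9.
t* = 0.32×10.9/0.68 = 5.129 min.

5.1 min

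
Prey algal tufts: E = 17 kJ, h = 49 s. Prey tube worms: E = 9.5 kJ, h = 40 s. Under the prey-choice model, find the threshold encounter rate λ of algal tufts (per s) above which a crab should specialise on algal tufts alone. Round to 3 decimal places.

0.044 per s

Drop tube worms once their profitability E₂/h₂ falls below the rate achievable on algal tufts alone: E₂/h₂ = λE₁/(1 + λh₁).
Solve for λ: λE₁h₂ = E₂(1 + λh₁) → λ(E₁h₂ − E₂h₁) = E₂ → λ = E₂/(E₁h₂ − E₂h₁).
λ = 9.5/(17×40 − 9.5×49) = 9.5/214.5 = 0.04429 per s.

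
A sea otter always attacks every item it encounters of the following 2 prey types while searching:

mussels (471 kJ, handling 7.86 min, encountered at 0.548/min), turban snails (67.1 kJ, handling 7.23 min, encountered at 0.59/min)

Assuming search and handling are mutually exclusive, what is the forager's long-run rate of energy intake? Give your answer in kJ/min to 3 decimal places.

31.098 kJ/min

Energy encountered per unit search time: 0.548×471 + 0.59×67.1 = 297.7 kJ/min.
Handling time per unit search time: 0.548×7.86 + 0.59×7.23 = 8.573.
Rate = 297.7/(1 + 8.573) = 31.1 kJ/min.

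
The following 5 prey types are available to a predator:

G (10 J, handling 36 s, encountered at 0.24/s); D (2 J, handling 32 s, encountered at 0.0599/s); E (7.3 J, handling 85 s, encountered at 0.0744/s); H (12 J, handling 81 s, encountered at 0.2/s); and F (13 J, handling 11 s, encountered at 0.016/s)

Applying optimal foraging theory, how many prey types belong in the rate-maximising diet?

Rank by E/h (J/s): F 1.18, G 0.278, H 0.148, E 0.0859, D 0.0625. Include each in turn until the next type's E/h falls below the running intake rate.
Rate on top 1: 0.1769. G: 0.278 > 0.1769 → include.
Rate on top 2: 0.2657. H: 0.148 < 0.2657 → exclude; stop.
Optimal diet: F, G — 2 of 5 types.

2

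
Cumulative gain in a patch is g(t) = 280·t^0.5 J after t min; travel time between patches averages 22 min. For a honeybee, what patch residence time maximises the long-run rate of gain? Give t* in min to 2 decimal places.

22.00 min

By the marginal value theorem, leave when the instantaneous gain rate g'(t) equals the habitat-wide average g(t)/(T + t).
g'(t) = 0.5·280·t^-0.5. Setting 0.5·280·t^-0.5 = 280·t^0.5/(22+t) gives 0.5(22+t) = t, so 0.50·t = 0.5×22.
t* = 0.5×22/0.50 = 22 min.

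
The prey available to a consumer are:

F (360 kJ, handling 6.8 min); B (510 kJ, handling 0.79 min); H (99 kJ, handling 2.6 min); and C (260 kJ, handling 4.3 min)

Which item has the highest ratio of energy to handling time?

B

Profitability E/h (kJ/min): F = 360/6.8 = 52.9, B = 510/0.79 = 646, H = 99/2.6 = 38.1, C = 260/4.3 = 60.5.
Ranked: B > C > F > H.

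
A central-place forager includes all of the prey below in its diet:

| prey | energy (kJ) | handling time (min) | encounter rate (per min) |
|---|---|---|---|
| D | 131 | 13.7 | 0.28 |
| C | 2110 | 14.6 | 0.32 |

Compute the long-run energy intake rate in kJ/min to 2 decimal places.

R = (0.28×131 + 0.32×2110) / (1 + 0.28×13.7 + 0.32×14.6) = 711.9/9.508 = 74.87 kJ/min.

74.87 kJ/min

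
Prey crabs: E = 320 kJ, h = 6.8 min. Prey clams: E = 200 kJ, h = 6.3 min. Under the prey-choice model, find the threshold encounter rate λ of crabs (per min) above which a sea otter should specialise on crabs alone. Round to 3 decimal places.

0.305 per min

Drop clams once their profitability E₂/h₂ falls below the rate achievable on crabs alone: E₂/h₂ = λE₁/(1 + λh₁).
Solve for λ: λE₁h₂ = E₂(1 + λh₁) → λ(E₁h₂ − E₂h₁) = E₂ → λ = E₂/(E₁h₂ − E₂h₁).
λ = 200/(320×6.3 − 200×6.8) = 200/656 = 0.3049 per min.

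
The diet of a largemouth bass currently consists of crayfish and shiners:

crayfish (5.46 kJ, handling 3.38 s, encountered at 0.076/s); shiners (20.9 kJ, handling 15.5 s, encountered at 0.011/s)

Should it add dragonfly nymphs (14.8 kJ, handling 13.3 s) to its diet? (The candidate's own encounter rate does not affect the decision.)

Yes

Current rate: (0.076×5.46 + 0.011×20.9)/(1 + 0.076×3.38 + 0.011×15.5) = 0.4518 kJ/s.
Profitability of dragonfly nymphs: 14.8/13.3 = 1.113 kJ/s.
1.113 > 0.4518, so adding dragonfly nymphs raises the average — include it.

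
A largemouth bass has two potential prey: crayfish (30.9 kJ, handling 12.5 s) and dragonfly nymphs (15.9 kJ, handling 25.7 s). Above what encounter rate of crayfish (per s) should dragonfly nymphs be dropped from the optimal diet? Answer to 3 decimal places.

0.027 per s

Drop dragonfly nymphs once their profitability E₂/h₂ falls below the rate achievable on crayfish alone: E₂/h₂ = λE₁/(1 + λh₁).
Solve for λ: λE₁h₂ = E₂(1 + λh₁) → λ(E₁h₂ − E₂h₁) = E₂ → λ = E₂/(E₁h₂ − E₂h₁).
λ = 15.9/(30.9×25.7 − 15.9×12.5) = 15.9/595.4 = 0.02671 per s.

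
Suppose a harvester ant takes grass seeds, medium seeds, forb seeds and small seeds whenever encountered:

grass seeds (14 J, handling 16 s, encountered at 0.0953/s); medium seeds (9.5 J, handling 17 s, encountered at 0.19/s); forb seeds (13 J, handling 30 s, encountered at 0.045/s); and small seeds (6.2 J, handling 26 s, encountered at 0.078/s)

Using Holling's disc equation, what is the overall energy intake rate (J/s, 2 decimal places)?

0.46 J/s

R = (0.0953×14 + 0.19×9.5 + 0.045×13 + 0.078×6.2) / (1 + 0.0953×16 + 0.19×17 + 0.045×30 + 0.078×26) = 4.208/9.133 = 0.4607 J/s.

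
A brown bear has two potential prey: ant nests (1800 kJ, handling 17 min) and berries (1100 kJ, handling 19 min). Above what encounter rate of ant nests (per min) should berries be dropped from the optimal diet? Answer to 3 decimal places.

0.071 per min

The zero-one rule: include berries iff E₂/h₂ > λE₁/(1+λh₁). Equality gives the switch point.
λE₁h₂ = E₂ + λE₂h₁ ⇒ λ = E₂/(E₁h₂ − E₂h₁) = 1100/(3.42e+04 − 1.87e+04) = 0.07097 per min.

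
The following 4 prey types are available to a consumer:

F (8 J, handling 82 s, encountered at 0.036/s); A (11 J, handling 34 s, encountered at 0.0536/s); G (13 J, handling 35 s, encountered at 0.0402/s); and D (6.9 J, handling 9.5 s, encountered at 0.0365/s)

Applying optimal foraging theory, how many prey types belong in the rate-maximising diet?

3

Profitabilities (E/h, J/s): D 0.726, G 0.371, A 0.324, F 0.0976. Add prey in this order while the next type's profitability exceeds the intake rate on those already taken.
Rate on top 1: 0.187. G: 0.371 > 0.187 → include.
Rate on top 2: 0.2812. A: 0.324 > 0.2812 → include.
Rate on top 3: 0.2981. F: 0.0976 < 0.2981 → exclude; stop.
Optimal diet: D, G, A — 3 of 4 types.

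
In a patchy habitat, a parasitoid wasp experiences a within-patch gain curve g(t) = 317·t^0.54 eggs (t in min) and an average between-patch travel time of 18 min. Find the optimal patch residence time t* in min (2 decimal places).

Maximise g(t)/(T+t): set derivative to zero → g'(t)(T+t) = g(t).
g'(t) = 0.54·317·t^-0.46. Setting 0.54·317·t^-0.46 = 317·t^0.54/(18+t) gives 0.54(18+t) = t, so 0.46·t = 0.54×18.
t* = 0.54×18/0.46 = 21.13 min.

21.13 min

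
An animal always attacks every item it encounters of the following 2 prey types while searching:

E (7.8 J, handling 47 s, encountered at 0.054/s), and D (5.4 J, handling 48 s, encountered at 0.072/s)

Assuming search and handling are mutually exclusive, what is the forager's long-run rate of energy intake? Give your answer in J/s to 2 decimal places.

0.12 J/s

R = (0.054×7.8 + 0.072×5.4) / (1 + 0.054×47 + 0.072×48) = 0.81/6.994 = 0.1158 J/s.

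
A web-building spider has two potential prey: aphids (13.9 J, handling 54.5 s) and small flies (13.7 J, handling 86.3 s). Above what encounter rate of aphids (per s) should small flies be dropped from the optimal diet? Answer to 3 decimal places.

0.030 per s

Drop small flies once their profitability E₂/h₂ falls below the rate achievable on aphids alone: E₂/h₂ = λE₁/(1 + λh₁).
Solve for λ: λE₁h₂ = E₂(1 + λh₁) → λ(E₁h₂ − E₂h₁) = E₂ → λ = E₂/(E₁h₂ − E₂h₁).
λ = 13.7/(13.9×86.3 − 13.7×54.5) = 13.7/452.9 = 0.03025 per s.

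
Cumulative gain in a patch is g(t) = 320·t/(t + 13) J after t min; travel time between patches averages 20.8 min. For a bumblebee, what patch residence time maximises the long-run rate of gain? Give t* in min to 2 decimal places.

Optimal t* satisfies g'(t*) = g(t*)/(T + t*).
g'(t) = 320·13/(t + 13)². Setting 320·13/(t+13)² = 320t/[(t+13)(20.8+t)] gives 13(20.8+t) = t(t+13), so t² = 13×20.8 = 270.4.
t* = √270.4 = 16.44 min.

16.44 min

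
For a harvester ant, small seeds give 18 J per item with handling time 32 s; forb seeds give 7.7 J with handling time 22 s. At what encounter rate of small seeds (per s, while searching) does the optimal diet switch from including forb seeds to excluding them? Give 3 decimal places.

0.051 per s

At the threshold, the rate on small seeds alone equals the profitability of forb seeds: λ·18/(1 + λ·32) = 7.7/22 = 0.35.
Rearranging, λ(18 − 0.35×32) = 0.35, so λ = 0.35/6.8 = 0.05147 per s.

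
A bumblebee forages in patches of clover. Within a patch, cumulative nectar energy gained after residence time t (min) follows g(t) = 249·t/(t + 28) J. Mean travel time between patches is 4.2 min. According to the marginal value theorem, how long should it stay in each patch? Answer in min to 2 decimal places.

By the marginal value theorem, leave when the instantaneous gain rate g'(t) equals the habitat-wide average g(t)/(T + t).
g'(t) = 249·28/(t + 28)². Setting 249·28/(t+28)² = 249t/[(t+28)(4.2+t)] gives 28(4.2+t) = t(t+28), so t² = 28×4.2 = 117.6.
t* = √117.6 = 10.84 min.

10.84 min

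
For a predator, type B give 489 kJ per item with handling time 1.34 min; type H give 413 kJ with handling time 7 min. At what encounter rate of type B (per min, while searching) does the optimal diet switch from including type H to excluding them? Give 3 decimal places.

Drop type H once their profitability E₂/h₂ falls below the rate achievable on type B alone: E₂/h₂ = λE₁/(1 + λh₁).
Solve for λ: λE₁h₂ = E₂(1 + λh₁) → λ(E₁h₂ − E₂h₁) = E₂ → λ = E₂/(E₁h₂ − E₂h₁).
λ = 413/(489×7 − 413×1.34) = 413/2870 = 0.1439 per min.

0.144 per min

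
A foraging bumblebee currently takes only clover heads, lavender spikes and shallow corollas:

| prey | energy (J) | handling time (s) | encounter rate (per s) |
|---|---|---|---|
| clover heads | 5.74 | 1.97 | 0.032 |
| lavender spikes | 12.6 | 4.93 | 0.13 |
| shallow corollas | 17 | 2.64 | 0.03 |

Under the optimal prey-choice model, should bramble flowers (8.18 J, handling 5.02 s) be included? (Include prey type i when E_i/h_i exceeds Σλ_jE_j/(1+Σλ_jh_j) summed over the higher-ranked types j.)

Yes

On clover heads, lavender spikes and shallow corollas alone, R = ΣλE/(1+Σλh) = 2.332/1.783 = 1.308 J/s.
Profitability of bramble flowers: 8.18/5.02 = 1.629 J/s.
Since 1.629 > R, including bramble flowers increases the long-run rate.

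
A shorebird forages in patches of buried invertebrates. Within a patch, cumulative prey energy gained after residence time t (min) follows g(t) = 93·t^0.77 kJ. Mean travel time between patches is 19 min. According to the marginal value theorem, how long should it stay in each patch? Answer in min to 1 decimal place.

63.6 min

Maximise g(t)/(T+t): set derivative to zero → g'(t)(T+t) = g(t).
g'(t) = 0.77·93·t^-0.23. Setting 0.77·93·t^-0.23 = 93·t^0.77/(19+t) gives 0.77(19+t) = t, so 0.23·t = 0.77×19.
t* = 0.77×19/0.23 = 63.61 min.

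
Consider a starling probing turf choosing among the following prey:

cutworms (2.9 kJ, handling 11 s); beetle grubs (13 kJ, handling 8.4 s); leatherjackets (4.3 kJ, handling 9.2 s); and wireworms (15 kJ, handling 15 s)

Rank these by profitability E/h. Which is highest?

beetle grubs

In descending order of E/h:
beetle grubs: 13/8.4 = 1.55 kJ/s
wireworms: 15/15 = 1 kJ/s
leatherjackets: 4.3/9.2 = 0.467 kJ/s
cutworms: 2.9/11 = 0.264 kJ/s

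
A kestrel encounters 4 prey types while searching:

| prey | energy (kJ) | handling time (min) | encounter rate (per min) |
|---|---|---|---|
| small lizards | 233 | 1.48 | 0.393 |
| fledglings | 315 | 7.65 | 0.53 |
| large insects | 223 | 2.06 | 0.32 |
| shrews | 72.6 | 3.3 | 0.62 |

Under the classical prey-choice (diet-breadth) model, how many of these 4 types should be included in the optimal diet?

Rank by E/h (kJ/min): small lizards 157, large insects 108, fledglings 41.2, shrews 22. Include each in turn until the next type's E/h falls below the running intake rate.
Rate on top 1: 57.89. large insects: 108 > 57.89 → include.
Rate on top 2: 72.71. fledglings: 41.2 < 72.71 → exclude; stop.
Optimal diet: small lizards, large insects — 2 of 4 types.

2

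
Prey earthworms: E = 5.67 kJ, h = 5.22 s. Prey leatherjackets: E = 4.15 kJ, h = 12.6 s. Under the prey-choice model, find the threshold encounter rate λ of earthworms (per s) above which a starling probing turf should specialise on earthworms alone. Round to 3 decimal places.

Drop leatherjackets once their profitability E₂/h₂ falls below the rate achievable on earthworms alone: E₂/h₂ = λE₁/(1 + λh₁).
Solve for λ: λE₁h₂ = E₂(1 + λh₁) → λ(E₁h₂ − E₂h₁) = E₂ → λ = E₂/(E₁h₂ − E₂h₁).
λ = 4.15/(5.67×12.6 − 4.15×5.22) = 4.15/49.78 = 0.08337 per s.

0.083 per s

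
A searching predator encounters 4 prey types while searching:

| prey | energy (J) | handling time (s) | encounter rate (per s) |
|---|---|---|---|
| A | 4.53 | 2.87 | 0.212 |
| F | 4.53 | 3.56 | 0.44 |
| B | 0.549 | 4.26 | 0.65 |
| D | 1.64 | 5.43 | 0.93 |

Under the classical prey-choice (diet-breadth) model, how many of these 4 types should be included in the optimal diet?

Profitabilities (E/h, J/s): A 1.58, F 1.27, D 0.302, B 0.129. Add prey in this order while the next type's profitability exceeds the intake rate on those already taken.
Rate on top 1: 0.5971. F: 1.27 > 0.5971 → include.
Rate on top 2: 0.9303. D: 0.302 < 0.9303 → exclude; stop.
Optimal diet: A, F — 2 of 4 types.

2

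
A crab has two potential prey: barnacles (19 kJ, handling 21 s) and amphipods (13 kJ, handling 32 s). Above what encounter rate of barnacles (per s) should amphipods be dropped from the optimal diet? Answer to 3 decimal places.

Drop amphipods once their profitability E₂/h₂ falls below the rate achievable on barnacles alone: E₂/h₂ = λE₁/(1 + λh₁).
Solve for λ: λE₁h₂ = E₂(1 + λh₁) → λ(E₁h₂ − E₂h₁) = E₂ → λ = E₂/(E₁h₂ − E₂h₁).
λ = 13/(19×32 − 13×21) = 13/335 = 0.03881 per s.

0.039 per s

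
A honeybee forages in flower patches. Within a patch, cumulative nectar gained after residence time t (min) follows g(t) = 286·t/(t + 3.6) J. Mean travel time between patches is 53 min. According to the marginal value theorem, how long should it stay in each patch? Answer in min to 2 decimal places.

Optimal t* satisfies g'(t*) = g(t*)/(T + t*).
g'(t) = 286·3.6/(t + 3.6)². Setting 286·3.6/(t+3.6)² = 286t/[(t+3.6)(53+t)] gives 3.6(53+t) = t(t+3.6), so t² = 3.6×53 = 190.8.
t* = √190.8 = 13.81 min.

13.81 min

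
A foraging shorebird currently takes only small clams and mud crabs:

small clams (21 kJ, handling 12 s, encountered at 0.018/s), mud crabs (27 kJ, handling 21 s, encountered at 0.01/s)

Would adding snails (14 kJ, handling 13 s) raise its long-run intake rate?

Yes

On small clams and mud crabs alone, R = ΣλE/(1+Σλh) = 0.648/1.426 = 0.4544 kJ/s.
Profitability of snails: 14/13 = 1.077 kJ/s.
Since 1.077 > R, including snails increases the long-run rate.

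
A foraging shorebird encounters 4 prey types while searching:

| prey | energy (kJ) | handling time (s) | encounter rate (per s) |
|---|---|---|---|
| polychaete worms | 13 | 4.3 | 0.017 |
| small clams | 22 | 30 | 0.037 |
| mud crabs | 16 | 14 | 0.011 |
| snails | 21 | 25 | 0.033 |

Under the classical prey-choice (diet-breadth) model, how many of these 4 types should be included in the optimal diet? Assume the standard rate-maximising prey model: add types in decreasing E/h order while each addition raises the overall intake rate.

Rank by E/h (kJ/s): polychaete worms 3.02, mud crabs 1.14, snails 0.84, small clams 0.733. Include each in turn until the next type's E/h falls below the running intake rate.
Rate on top 1: 0.2059. mud crabs: 1.14 > 0.2059 → include.
Rate on top 2: 0.3235. snails: 0.84 > 0.3235 → include.
Rate on top 3: 0.5312. small clams: 0.733 > 0.5312 → include.
Optimal diet: polychaete worms, mud crabs, snails, small clams — 4 of 4 types.

4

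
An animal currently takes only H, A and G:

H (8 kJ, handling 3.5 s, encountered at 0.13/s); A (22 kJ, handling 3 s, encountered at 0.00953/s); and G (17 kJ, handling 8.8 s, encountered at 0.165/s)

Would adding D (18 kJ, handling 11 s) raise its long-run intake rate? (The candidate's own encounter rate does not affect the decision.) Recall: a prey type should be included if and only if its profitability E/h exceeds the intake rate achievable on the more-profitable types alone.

Yes

On H, A and G alone, R = ΣλE/(1+Σλh) = 4.055/2.936 = 1.381 kJ/s.
Profitability of D: 18/11 = 1.636 kJ/s.
1.636 > 1.381, so adding D raises the average — include it.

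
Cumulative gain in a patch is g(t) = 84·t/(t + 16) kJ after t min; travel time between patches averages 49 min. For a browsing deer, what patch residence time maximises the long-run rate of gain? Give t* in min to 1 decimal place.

Optimal t* satisfies g'(t*) = g(t*)/(T + t*).
g'(t) = 84·16/(t + 16)². Setting 84·16/(t+16)² = 84t/[(t+16)(49+t)] gives 16(49+t) = t(t+16), so t² = 16×49 = 784.
t* = √784 = 28 min.

28.0 min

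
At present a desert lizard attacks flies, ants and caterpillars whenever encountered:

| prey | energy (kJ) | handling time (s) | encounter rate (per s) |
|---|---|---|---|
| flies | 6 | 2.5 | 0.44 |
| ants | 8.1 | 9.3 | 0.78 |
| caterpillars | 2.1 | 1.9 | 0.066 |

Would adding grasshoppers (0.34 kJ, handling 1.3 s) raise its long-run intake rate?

Current rate: (0.44×6 + 0.78×8.1 + 0.066×2.1)/(1 + 0.44×2.5 + 0.78×9.3 + 0.066×1.9) = 0.9596 kJ/s.
Profitability of grasshoppers: 0.34/1.3 = 0.2615 kJ/s.
0.2615 < 0.9596, so adding grasshoppers would lower the average — exclude it.

No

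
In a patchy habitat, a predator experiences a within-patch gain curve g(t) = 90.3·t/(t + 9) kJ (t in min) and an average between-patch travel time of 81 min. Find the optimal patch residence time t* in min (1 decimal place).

27.0 min

Optimal t* satisfies g'(t*) = g(t*)/(T + t*).
g'(t) = 90.3·9/(t + 9)². Setting 90.3·9/(t+9)² = 90.3t/[(t+9)(81+t)] gives 9(81+t) = t(t+9), so t² = 9×81 = 729.
t* = √729 = 27 min.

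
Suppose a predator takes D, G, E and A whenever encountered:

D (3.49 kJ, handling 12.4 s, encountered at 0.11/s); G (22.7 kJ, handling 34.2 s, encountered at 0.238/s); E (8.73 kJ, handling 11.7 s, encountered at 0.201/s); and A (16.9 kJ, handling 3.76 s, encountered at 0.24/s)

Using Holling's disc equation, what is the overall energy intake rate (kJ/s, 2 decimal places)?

Energy encountered per unit search time: 0.11×3.49 + 0.238×22.7 + 0.201×8.73 + 0.24×16.9 = 11.6 kJ/s.
Handling time per unit search time: 0.11×12.4 + 0.238×34.2 + 0.201×11.7 + 0.24×3.76 = 12.76.
Rate = 11.6/(1 + 12.76) = 0.843 kJ/s.

0.84 kJ/s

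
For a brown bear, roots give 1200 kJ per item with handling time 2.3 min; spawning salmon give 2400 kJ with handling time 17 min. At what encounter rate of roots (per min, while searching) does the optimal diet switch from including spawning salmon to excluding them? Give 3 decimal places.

At the threshold, the rate on roots alone equals the profitability of spawning salmon: λ·1200/(1 + λ·2.3) = 2400/17 = 141.2.
Rearranging, λ(1200 − 141.2×2.3) = 141.2, so λ = 141.2/875.3 = 0.1613 per min.

0.161 per min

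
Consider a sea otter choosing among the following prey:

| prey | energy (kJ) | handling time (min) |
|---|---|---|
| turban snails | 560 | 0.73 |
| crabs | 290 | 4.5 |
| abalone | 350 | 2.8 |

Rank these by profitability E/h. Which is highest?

Profitability E/h (kJ/min): turban snails = 560/0.73 = 767, crabs = 290/4.5 = 64.4, abalone = 350/2.8 = 125.
Ranked: turban snails > abalone > crabs.

turban snails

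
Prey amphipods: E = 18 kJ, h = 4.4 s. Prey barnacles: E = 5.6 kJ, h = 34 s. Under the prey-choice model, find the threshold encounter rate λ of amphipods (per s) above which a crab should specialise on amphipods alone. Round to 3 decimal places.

0.010 per s

The zero-one rule: include barnacles iff E₂/h₂ > λE₁/(1+λh₁). Equality gives the switch point.
λE₁h₂ = E₂ + λE₂h₁ ⇒ λ = E₂/(E₁h₂ − E₂h₁) = 5.6/(612 − 24.64) = 0.009534 per s.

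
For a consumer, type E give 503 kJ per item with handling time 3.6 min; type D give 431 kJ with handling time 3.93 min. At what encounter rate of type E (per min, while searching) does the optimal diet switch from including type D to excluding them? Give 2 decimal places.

1.01 per min

Drop type D once their profitability E₂/h₂ falls below the rate achievable on type E alone: E₂/h₂ = λE₁/(1 + λh₁).
Solve for λ: λE₁h₂ = E₂(1 + λh₁) → λ(E₁h₂ − E₂h₁) = E₂ → λ = E₂/(E₁h₂ − E₂h₁).
λ = 431/(503×3.93 − 431×3.6) = 431/425.2 = 1.014 per min.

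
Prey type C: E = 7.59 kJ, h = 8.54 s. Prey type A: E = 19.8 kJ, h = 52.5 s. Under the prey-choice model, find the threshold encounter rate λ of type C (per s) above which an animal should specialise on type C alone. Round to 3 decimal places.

0.086 per s

The zero-one rule: include type A iff E₂/h₂ > λE₁/(1+λh₁). Equality gives the switch point.
λE₁h₂ = E₂ + λE₂h₁ ⇒ λ = E₂/(E₁h₂ − E₂h₁) = 19.8/(398.5 − 169.1) = 0.08632 per s.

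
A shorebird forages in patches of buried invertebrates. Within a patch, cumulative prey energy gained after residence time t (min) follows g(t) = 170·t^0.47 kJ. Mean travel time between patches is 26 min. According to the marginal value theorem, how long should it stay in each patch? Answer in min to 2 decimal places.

Optimal t* satisfies g'(t*) = g(t*)/(T + t*).
g'(t) = 0.47·170·t^-0.53. Setting 0.47·170·t^-0.53 = 170·t^0.47/(26+t) gives 0.47(26+t) = t, so 0.53·t = 0.47×26.
t* = 0.47×26/0.53 = 23.06 min.

23.06 min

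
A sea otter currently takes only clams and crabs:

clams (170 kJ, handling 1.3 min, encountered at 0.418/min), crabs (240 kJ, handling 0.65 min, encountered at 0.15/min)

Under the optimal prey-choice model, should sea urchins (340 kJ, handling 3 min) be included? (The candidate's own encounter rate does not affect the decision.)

Current rate: (0.418×170 + 0.15×240)/(1 + 0.418×1.3 + 0.15×0.65) = 65.24 kJ/min.
Profitability of sea urchins: 340/3 = 113.3 kJ/min.
113.3 > 65.24, so adding sea urchins raises the average — include it.

Yes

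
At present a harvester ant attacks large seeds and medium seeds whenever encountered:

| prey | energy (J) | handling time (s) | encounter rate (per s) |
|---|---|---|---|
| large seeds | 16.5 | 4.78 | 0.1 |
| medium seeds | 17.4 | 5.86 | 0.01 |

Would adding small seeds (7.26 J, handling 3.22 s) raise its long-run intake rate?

Intake rate on the current diet: R = (0.1×16.5 + 0.01×17.4) / (1 + 0.1×4.78 + 0.01×5.86) = 1.824/1.537 = 1.187 J/s.
small seeds: E/h = 7.26/3.22 = 2.255 J/s.
Since 2.255 > R, including small seeds increases the long-run rate.

Yes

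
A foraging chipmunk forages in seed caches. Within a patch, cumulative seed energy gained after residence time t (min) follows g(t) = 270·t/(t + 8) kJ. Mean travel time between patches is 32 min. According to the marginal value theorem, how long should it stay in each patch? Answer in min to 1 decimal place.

Optimal t* satisfies g'(t*) = g(t*)/(T + t*).
g'(t) = 270·8/(t + 8)². Setting 270·8/(t+8)² = 270t/[(t+8)(32+t)] gives 8(32+t) = t(t+8), so t² = 8×32 = 256.
t* = √256 = 16 min.

16.0 min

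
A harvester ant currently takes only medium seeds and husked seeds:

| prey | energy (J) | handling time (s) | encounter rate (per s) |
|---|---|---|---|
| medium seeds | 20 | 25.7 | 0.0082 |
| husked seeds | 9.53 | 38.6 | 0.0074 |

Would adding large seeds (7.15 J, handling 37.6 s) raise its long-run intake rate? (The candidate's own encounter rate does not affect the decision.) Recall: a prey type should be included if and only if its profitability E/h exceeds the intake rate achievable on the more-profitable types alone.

On medium seeds and husked seeds alone, R = ΣλE/(1+Σλh) = 0.2345/1.496 = 0.1567 J/s.
large seeds: E/h = 7.15/37.6 = 0.1902 J/s.
Since 0.1902 > R, including large seeds increases the long-run rate.

Yes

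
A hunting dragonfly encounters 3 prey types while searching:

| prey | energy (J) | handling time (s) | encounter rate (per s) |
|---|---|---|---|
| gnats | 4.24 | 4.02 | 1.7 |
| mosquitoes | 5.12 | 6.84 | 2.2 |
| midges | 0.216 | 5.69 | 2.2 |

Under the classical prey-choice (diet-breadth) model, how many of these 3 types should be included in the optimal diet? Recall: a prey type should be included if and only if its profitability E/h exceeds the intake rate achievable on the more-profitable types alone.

Profitabilities (E/h, J/s): gnats 1.05, mosquitoes 0.749, midges 0.038. Add prey in this order while the next type's profitability exceeds the intake rate on those already taken.
Rate on top 1: 0.9201. mosquitoes: 0.749 < 0.9201 → exclude; stop.
Optimal diet: gnats — 1 of 3 types.

1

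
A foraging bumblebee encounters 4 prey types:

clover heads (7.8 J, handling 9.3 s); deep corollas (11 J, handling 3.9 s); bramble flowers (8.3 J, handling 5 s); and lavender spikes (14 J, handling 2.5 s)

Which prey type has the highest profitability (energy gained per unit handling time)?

Profitability E/h (J/s): clover heads = 7.8/9.3 = 0.839, deep corollas = 11/3.9 = 2.82, bramble flowers = 8.3/5 = 1.66, lavender spikes = 14/2.5 = 5.6.
Ranked: lavender spikes > deep corollas > bramble flowers > clover heads.

lavender spikes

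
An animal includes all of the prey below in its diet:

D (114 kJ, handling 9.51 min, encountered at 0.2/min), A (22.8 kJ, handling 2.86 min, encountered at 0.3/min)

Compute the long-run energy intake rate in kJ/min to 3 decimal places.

Energy encountered per unit search time: 0.2×114 + 0.3×22.8 = 29.64 kJ/min.
Handling time per unit search time: 0.2×9.51 + 0.3×2.86 = 2.76.
Rate = 29.64/(1 + 2.76) = 7.883 kJ/min.

7.883 kJ/min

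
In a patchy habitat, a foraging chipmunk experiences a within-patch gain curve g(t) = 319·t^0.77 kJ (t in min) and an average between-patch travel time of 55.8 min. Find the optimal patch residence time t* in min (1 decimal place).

186.8 min

Optimal t* satisfies g'(t*) = g(t*)/(T + t*).
g'(t) = 0.77·319·t^-0.23. Setting 0.77·319·t^-0.23 = 319·t^0.77/(55.8+t) gives 0.77(55.8+t) = t, so 0.23·t = 0.77×55.8.
t* = 0.77×55.8/0.23 = 186.8 min.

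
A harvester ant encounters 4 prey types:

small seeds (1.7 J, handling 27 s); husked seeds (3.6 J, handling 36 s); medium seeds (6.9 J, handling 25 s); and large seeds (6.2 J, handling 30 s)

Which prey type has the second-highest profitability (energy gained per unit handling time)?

In descending order of E/h:
medium seeds: 6.9/25 = 0.276 J/s
large seeds: 6.2/30 = 0.207 J/s
husked seeds: 3.6/36 = 0.1 J/s
small seeds: 1.7/27 = 0.063 J/s

large seeds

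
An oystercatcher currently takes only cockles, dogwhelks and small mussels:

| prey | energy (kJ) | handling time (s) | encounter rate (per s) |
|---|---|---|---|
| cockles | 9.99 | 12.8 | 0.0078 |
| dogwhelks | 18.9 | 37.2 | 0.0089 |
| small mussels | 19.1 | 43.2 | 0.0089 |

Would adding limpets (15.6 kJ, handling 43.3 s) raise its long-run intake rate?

Yes

Current rate: (0.0078×9.99 + 0.0089×18.9 + 0.0089×19.1)/(1 + 0.0078×12.8 + 0.0089×37.2 + 0.0089×43.2) = 0.2292 kJ/s.
limpets: E/h = 15.6/43.3 = 0.3603 kJ/s.
Since 0.3603 > R, including limpets increases the long-run rate.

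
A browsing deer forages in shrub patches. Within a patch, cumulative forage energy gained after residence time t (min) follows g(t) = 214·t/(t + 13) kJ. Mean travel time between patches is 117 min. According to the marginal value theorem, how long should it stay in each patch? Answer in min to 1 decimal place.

Maximise g(t)/(T+t): set derivative to zero → g'(t)(T+t) = g(t).
g'(t) = 214·13/(t + 13)². Setting 214·13/(t+13)² = 214t/[(t+13)(117+t)] gives 13(117+t) = t(t+13), so t² = 13×117 = 1521.
t* = √1521 = 39 min.

39.0 min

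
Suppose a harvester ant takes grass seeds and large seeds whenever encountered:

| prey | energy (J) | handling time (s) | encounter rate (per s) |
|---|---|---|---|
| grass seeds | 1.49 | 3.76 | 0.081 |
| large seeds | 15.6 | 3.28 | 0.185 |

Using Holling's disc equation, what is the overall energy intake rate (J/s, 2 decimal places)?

R = (0.081×1.49 + 0.185×15.6) / (1 + 0.081×3.76 + 0.185×3.28) = 3.007/1.911 = 1.573 J/s.

1.57 J/s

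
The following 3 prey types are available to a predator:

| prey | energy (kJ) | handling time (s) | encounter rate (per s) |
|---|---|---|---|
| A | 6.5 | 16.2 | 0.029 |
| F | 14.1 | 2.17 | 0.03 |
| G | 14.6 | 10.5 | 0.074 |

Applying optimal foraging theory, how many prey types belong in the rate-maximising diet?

2

Rank by E/h (kJ/s): F 6.5, G 1.39, A 0.401. Include each in turn until the next type's E/h falls below the running intake rate.
Rate on top 1: 0.3971. G: 1.39 > 0.3971 → include.
Rate on top 2: 0.8161. A: 0.401 < 0.8161 → exclude; stop.
Optimal diet: F, G — 2 of 3 types.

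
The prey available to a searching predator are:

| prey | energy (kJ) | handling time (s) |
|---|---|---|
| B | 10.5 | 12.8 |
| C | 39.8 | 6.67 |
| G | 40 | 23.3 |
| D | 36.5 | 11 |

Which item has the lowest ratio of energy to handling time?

Profitability E/h (kJ/s): B = 10.5/12.8 = 0.82, C = 39.8/6.67 = 5.97, G = 40/23.3 = 1.72, D = 36.5/11 = 3.32.
Ranked: C > D > G > B.

B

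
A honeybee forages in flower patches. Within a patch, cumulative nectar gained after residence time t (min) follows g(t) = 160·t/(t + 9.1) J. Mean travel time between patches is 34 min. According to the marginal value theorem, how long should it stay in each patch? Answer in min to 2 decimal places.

Optimal t* satisfies g'(t*) = g(t*)/(T + t*).
g'(t) = 160·9.1/(t + 9.1)². Setting 160·9.1/(t+9.1)² = 160t/[(t+9.1)(34+t)] gives 9.1(34+t) = t(t+9.1), so t² = 9.1×34 = 309.4.
t* = √309.4 = 17.59 min.

17.59 min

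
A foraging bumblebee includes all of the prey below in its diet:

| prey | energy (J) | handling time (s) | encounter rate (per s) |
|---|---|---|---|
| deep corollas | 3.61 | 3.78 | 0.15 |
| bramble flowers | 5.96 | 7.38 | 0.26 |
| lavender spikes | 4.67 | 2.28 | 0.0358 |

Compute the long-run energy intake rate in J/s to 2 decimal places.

R = (0.15×3.61 + 0.26×5.96 + 0.0358×4.67) / (1 + 0.15×3.78 + 0.26×7.38 + 0.0358×2.28) = 2.258/3.567 = 0.633 J/s.

0.63 J/s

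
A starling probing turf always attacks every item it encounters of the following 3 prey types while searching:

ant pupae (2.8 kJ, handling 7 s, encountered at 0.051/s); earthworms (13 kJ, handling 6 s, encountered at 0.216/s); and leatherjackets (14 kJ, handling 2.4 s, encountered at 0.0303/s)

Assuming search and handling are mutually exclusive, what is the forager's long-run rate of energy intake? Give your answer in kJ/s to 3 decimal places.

R = (0.051×2.8 + 0.216×13 + 0.0303×14) / (1 + 0.051×7 + 0.216×6 + 0.0303×2.4) = 3.375/2.726 = 1.238 kJ/s.

1.238 kJ/s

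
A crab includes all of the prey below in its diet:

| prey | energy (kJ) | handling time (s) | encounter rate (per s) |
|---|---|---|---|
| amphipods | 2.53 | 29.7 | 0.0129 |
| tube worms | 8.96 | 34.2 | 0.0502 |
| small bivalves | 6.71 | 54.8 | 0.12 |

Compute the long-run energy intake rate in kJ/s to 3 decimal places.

0.133 kJ/s

R = (0.0129×2.53 + 0.0502×8.96 + 0.12×6.71) / (1 + 0.0129×29.7 + 0.0502×34.2 + 0.12×54.8) = 1.288/9.676 = 0.1331 kJ/s.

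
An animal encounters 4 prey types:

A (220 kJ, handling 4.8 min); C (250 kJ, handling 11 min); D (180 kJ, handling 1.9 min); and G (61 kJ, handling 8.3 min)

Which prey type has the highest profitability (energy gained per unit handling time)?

In descending order of E/h:
D: 180/1.9 = 94.7 kJ/min
A: 220/4.8 = 45.8 kJ/min
C: 250/11 = 22.7 kJ/min
G: 61/8.3 = 7.35 kJ/min

D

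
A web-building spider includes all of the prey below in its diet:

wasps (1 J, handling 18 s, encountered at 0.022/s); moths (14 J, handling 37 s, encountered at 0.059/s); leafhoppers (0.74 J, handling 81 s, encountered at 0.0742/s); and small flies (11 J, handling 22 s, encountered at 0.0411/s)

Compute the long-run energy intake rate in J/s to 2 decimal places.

0.13 J/s

R = Σλ_iE_i / (1 + Σλ_ih_i)
Numerator: 0.022×1 + 0.059×14 + 0.0742×0.74 + 0.0411×11 = 1.355
Denominator: 1 + 0.022×18 + 0.059×37 + 0.0742×81 + 0.0411×22 = 10.49
R = 1.355/10.49 = 0.1291 J/s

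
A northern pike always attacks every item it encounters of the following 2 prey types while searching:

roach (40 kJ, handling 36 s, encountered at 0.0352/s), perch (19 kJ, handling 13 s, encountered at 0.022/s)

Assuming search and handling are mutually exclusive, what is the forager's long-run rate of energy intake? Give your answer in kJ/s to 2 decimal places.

0.72 kJ/s

Energy encountered per unit search time: 0.0352×40 + 0.022×19 = 1.826 kJ/s.
Handling time per unit search time: 0.0352×36 + 0.022×13 = 1.553.
Rate = 1.826/(1 + 1.553) = 0.7152 kJ/s.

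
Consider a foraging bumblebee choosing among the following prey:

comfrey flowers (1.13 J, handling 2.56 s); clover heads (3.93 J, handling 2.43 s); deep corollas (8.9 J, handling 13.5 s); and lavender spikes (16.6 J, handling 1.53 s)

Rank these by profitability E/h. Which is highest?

lavender spikes

In descending order of E/h:
lavender spikes: 16.6/1.53 = 10.8 J/s
clover heads: 3.93/2.43 = 1.62 J/s
deep corollas: 8.9/13.5 = 0.659 J/s
comfrey flowers: 1.13/2.56 = 0.441 J/s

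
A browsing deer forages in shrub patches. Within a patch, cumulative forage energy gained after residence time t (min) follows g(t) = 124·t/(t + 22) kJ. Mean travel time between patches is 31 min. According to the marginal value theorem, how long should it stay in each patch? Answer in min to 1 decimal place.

26.1 min

By the marginal value theorem, leave when the instantaneous gain rate g'(t) equals the habitat-wide average g(t)/(T + t).
g'(t) = 124·22/(t + 22)². Setting 124·22/(t+22)² = 124t/[(t+22)(31+t)] gives 22(31+t) = t(t+22), so t² = 22×31 = 682.
t* = √682 = 26.12 min.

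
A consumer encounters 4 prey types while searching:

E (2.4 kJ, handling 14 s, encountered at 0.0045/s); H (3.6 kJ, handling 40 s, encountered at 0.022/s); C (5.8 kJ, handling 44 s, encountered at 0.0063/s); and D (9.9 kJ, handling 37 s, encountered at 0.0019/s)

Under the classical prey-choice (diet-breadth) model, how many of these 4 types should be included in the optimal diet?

Profitabilities (E/h, kJ/s): D 0.268, E 0.171, C 0.132, H 0.09. Add prey in this order while the next type's profitability exceeds the intake rate on those already taken.
Rate on top 1: 0.01757. E: 0.171 > 0.01757 → include.
Rate on top 2: 0.02613. C: 0.132 > 0.02613 → include.
Rate on top 3: 0.0469. H: 0.09 > 0.0469 → include.
Optimal diet: D, E, C, H — 4 of 4 types.

4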